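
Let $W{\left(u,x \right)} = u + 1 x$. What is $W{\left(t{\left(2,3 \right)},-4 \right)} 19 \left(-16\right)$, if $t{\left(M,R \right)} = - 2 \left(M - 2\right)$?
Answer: $1216$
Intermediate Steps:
$t{\left(M,R \right)} = 4 - 2 M$ ($t{\left(M,R \right)} = - 2 \left(-2 + M\right) = 4 - 2 M$)
$W{\left(u,x \right)} = u + x$
$W{\left(t{\left(2,3 \right)},-4 \right)} 19 \left(-16\right) = \left(\left(4 - 4\right) - 4\right) 19 \left(-16\right) = \left(0 - 4\right) 19 \left(-16\right) = \left(-4\right) 19 \left(-16\right) = \left(-76\right) \left(-16\right) = 1216$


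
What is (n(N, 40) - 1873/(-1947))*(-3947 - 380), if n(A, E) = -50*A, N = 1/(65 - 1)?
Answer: -48726347/62304 ≈ -782.07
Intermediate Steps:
N = 1/64 ≈ 0.015625
(n(N, 40) - 1873/(-1947))*(-3947 - 380) = (-50*1/64 - 1873/(-1947))*(-3947 - 380) = (-25/32 - 1873*(-1/1947))*(-4327) = (-25/32 + 1873/1947)*(-4327) = (11261/62304)*(-4327) = -48726347/62304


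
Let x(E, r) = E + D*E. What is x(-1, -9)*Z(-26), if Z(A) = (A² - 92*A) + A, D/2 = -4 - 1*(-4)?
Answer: -3042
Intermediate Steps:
D = 0 (D = 2*(-4 - 1*(-4)) = 2*(-4 + 4) = 2*0 = 0)
Z(A) = A² - 91*A
x(E, r) = E (x(E, r) = E + 0*E = E + 0 = E)
x(-1, -9)*Z(-26) = -(-26)*(-91 - 26) = -(-26)*(-117) = -1*3042 = -3042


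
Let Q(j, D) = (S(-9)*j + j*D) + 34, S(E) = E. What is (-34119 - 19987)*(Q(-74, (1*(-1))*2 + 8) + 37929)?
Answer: -2066037610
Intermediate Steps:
Q(j, D) = 34 - 9*j + D*j (Q(j, D) = (-9*j + j*D) + 34 = (-9*j + D*j) + 34 = 34 - 9*j + D*j)
(-34119 - 19987)*(Q(-74, (1*(-1))*2 + 8) + 37929) = (-34119 - 19987)*((34 - 9*(-74) + ((1*(-1))*2 + 8)*(-74)) + 37929) = -54106*((34 + 666 + (-1*2 + 8)*(-74)) + 37929) = -54106*((34 + 666 + (-2 + 8)*(-74)) + 37929) = -54106*((34 + 666 + 6*(-74)) + 37929) = -54106*((34 + 666 - 444) + 37929) = -54106*(256 + 37929) = -54106*38185 = -2066037610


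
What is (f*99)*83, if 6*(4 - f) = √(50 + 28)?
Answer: 32868 - 2739*√78/2 ≈ 20773.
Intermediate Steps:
f = 4 - √78/6 (f = 4 - √(50 + 28)/6 = 4 - √78/6 ≈ 2.5280)
(f*99)*83 = ((4 - √78/6)*99)*83 = (396 - 33*√78/2)*83 = 32868 - 2739*√78/2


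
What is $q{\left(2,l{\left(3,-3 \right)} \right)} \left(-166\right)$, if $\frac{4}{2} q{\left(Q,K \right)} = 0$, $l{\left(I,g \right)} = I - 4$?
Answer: $0$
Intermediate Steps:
$l{\left(I,g \right)} = -4 + I$
$q{\left(Q,K \right)} = 0$ ($q{\left(Q,K \right)} = \frac{1}{2} \cdot 0 = 0$)
$q{\left(2,l{\left(3,-3 \right)} \right)} \left(-166\right) = 0 \left(-166\right) = 0$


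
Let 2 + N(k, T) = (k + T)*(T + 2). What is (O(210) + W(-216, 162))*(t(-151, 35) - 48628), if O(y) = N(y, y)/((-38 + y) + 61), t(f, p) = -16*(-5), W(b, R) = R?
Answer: -6155109632/233 ≈ -2.6417e+7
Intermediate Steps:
N(k, T) = -2 + (2 + T)*(T + k) (N(k, T) = -2 + (k + T)*(T + 2) = -2 + (T + k)*(2 + T) = -2 + (2 + T)*(T + k))
t(f, p) = 80
O(y) = (-2 + 2*y**2 + 4*y)/(23 + y) (O(y) = (-2 + y**2 + 2*y + 2*y + y*y)/((-38 + y) + 61) = (-2 + y**2 + 2*y + 2*y + y**2)/(23 + y) = (-2 + 2*y**2 + 4*y)/(23 + y))
(O(210) + W(-216, 162))*(t(-151, 35) - 48628) = (2*(-1 + 210**2 + 2*210)/(23 + 210) + 162)*(80 - 48628) = (2*(-1 + 44100 + 420)/233 + 162)*(-48548) = (2*(1/233)*44519 + 162)*(-48548) = (89038/233 + 162)*(-48548) = (126784/233)*(-48548) = -6155109632/233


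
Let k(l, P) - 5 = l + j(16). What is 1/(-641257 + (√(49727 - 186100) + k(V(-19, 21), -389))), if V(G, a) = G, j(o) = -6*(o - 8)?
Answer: -641319/411290196134 - I*√136373/411290196134 ≈ -1.5593e-6 - 8.9787e-10*I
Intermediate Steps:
j(o) = 48 - 6*o (j(o) = -6*(-8 + o) = 48 - 6*o)
k(l, P) = -43 + l (k(l, P) = 5 + (l + (48 - 6*16)) = 5 + (l + (48 - 96)) = 5 + (l - 48) = 5 + (-48 + l) = -43 + l)
1/(-641257 + (√(49727 - 186100) + k(V(-19, 21), -389))) = 1/(-641257 + (√(49727 - 186100) + (-43 - 19))) = 1/(-641257 + (√(-136373) - 62)) = 1/(-641257 + (I*√136373 - 62)) = 1/(-641257 + (-62 + I*√136373)) = 1/(-641319 + I*√136373)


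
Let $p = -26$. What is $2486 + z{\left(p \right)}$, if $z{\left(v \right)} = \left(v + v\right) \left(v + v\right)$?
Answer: $5190$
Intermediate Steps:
$z{\left(v \right)} = 4 v^{2}$ ($z{\left(v \right)} = 2 v 2 v = 4 v^{2}$)
$2486 + z{\left(p \right)} = 2486 + 4 \left(-26\right)^{2} = 2486 + 4 \cdot 676 = 2486 + 2704 = 5190$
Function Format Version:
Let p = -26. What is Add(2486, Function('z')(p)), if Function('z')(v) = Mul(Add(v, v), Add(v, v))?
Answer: 5190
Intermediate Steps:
Function('z')(v) = Mul(4, Pow(v, 2)) (Function('z')(v) = Mul(Mul(2, v), Mul(2, v)) = Mul(4, Pow(v, 2)))
Add(2486, Function('z')(p)) = Add(2486, Mul(4, Pow(-26, 2))) = Add(2486, Mul(4, 676)) = Add(2486, 2704) = 5190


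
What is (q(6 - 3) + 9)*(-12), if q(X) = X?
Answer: -144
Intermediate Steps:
(q(6 - 3) + 9)*(-12) = ((6 - 3) + 9)*(-12) = (3 + 9)*(-12) = 12*(-12) = -144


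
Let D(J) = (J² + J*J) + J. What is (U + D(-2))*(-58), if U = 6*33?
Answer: -11832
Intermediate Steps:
D(J) = J + 2*J² (D(J) = (J² + J²) + J = 2*J² + J = J + 2*J²)
U = 198
(U + D(-2))*(-58) = (198 - 2*(1 + 2*(-2)))*(-58) = (198 - 2*(1 - 4))*(-58) = (198 - 2*(-3))*(-58) = (198 + 6)*(-58) = 204*(-58) = -11832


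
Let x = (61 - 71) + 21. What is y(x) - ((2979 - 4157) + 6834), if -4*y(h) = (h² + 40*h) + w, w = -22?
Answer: -23163/4 ≈ -5790.8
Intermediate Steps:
x = 11 (x = -10 + 21 = 11)
y(h) = 11/2 - 10*h - h²/4 (y(h) = -((h² + 40*h) - 22)/4 = -(-22 + h² + 40*h)/4 = 11/2 - 10*h - h²/4)
y(x) - ((2979 - 4157) + 6834) = (11/2 - 10*11 - ¼*11²) - ((2979 - 4157) + 6834) = (11/2 - 110 - ¼*121) - (-1178 + 6834) = (11/2 - 110 - 121/4) - 1*5656 = -539/4 - 5656 = -23163/4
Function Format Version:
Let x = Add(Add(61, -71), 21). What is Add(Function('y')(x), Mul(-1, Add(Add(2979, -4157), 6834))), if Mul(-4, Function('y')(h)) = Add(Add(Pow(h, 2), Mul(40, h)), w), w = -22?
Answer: Rational(-23163, 4) ≈ -5790.8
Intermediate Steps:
x = 11 (x = Add(-10, 21) = 11)
Function('y')(h) = Add(Rational(11, 2), Mul(-10, h), Mul(Rational(-1, 4), Pow(h, 2))) (Function('y')(h) = Mul(Rational(-1, 4), Add(Add(Pow(h, 2), Mul(40, h)), -22)) = Mul(Rational(-1, 4), Add(-22, Pow(h, 2), Mul(40, h))) = Add(Rational(11, 2), Mul(-10, h), Mul(Rational(-1, 4), Pow(h, 2))))
Add(Function('y')(x), Mul(-1, Add(Add(2979, -4157), 6834))) = Add(Add(Rational(11, 2), Mul(-10, 11), Mul(Rational(-1, 4), Pow(11, 2))), Mul(-1, Add(Add(2979, -4157), 6834))) = Add(Add(Rational(11, 2), -110, Mul(Rational(-1, 4), 121)), Mul(-1, Add(-1178, 6834))) = Add(Add(Rational(11, 2), -110, Rational(-121, 4)), Mul(-1, 5656)) = Add(Rational(-539, 4), -5656) = Rational(-23163, 4)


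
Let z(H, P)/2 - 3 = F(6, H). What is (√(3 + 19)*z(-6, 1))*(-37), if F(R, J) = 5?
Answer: -592*√22 ≈ -2776.7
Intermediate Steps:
z(H, P) = 16 (z(H, P) = 6 + 2*5 = 6 + 10 = 16)
(√(3 + 19)*z(-6, 1))*(-37) = (√(3 + 19)*16)*(-37) = (√22*16)*(-37) = (16*√22)*(-37) = -592*√22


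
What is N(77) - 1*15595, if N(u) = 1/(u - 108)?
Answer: -483446/31 ≈ -15595.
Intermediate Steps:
N(u) = 1/(-108 + u)
N(77) - 1*15595 = 1/(-108 + 77) - 1*15595 = 1/(-31) - 15595 = -1/31 - 15595 = -483446/31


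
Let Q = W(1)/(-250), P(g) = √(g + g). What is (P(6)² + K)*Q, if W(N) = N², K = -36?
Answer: 12/125 ≈ 0.096000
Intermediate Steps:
P(g) = √2*√g (P(g) = √(2*g) = √2*√g)
Q = -1/250 (Q = 1²/(-250) = 1*(-1/250) = -1/250 ≈ -0.0040000)
(P(6)² + K)*Q = ((√2*√6)² - 36)*(-1/250) = ((2*√3)² - 36)*(-1/250) = (12 - 36)*(-1/250) = -24*(-1/250) = 12/125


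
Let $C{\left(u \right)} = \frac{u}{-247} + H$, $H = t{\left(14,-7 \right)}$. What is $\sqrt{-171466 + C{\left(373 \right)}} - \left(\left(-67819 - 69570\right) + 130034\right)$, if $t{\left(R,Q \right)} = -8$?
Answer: $7355 + \frac{i \sqrt{10461549397}}{247} \approx 7355.0 + 414.1 i$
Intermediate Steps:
$H = -8$
$C{\left(u \right)} = -8 - \frac{u}{247}$ ($C{\left(u \right)} = \frac{u}{-247} - 8 = - \frac{u}{247} - 8 = -8 - \frac{u}{247}$)
$\sqrt{-171466 + C{\left(373 \right)}} - \left(\left(-67819 - 69570\right) + 130034\right) = \sqrt{-171466 - \frac{2349}{247}} - \left(\left(-67819 - 69570\right) + 130034\right) = \sqrt{-171466 - \frac{2349}{247}} - \left(-137389 + 130034\right) = \sqrt{-171466 - \frac{2349}{247}} - -7355 = \sqrt{- \frac{42354451}{247}} + 7355 = \frac{i \sqrt{10461549397}}{247} + 7355 = 7355 + \frac{i \sqrt{10461549397}}{247}$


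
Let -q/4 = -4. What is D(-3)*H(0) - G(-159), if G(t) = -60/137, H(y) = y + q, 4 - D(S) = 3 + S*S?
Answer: -17476/137 ≈ -127.56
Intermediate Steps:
D(S) = 1 - S**2 (D(S) = 4 - (3 + S*S) = 4 - (3 + S**2) = 4 + (-3 - S**2) = 1 - S**2)
q = 16 (q = -4*(-4) = 16)
H(y) = 16 + y (H(y) = y + 16 = 16 + y)
G(t) = -60/137 (G(t) = -60*1/137 = -60/137)
D(-3)*H(0) - G(-159) = (1 - 1*(-3)**2)*(16 + 0) - 1*(-60/137) = (1 - 1*9)*16 + 60/137 = (1 - 9)*16 + 60/137 = -8*16 + 60/137 = -128 + 60/137 = -17476/137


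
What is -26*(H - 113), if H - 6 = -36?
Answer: 3718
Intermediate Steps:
H = -30 (H = 6 - 36 = -30)
-26*(H - 113) = -26*(-30 - 113) = -26*(-143) = 3718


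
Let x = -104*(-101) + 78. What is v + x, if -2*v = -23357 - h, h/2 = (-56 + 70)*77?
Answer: 46677/2 ≈ 23339.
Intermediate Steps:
h = 2156 (h = 2*((-56 + 70)*77) = 2*(14*77) = 2*1078 = 2156)
x = 10582 (x = 10504 + 78 = 10582)
v = 25513/2 (v = -(-23357 - 1*2156)/2 = -(-23357 - 2156)/2 = -½*(-25513) = 25513/2 ≈ 12757.)
v + x = 25513/2 + 10582 = 46677/2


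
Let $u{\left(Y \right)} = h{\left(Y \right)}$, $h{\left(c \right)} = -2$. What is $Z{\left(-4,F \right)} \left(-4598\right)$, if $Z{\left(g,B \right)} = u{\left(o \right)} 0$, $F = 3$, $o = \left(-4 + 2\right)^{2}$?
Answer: $0$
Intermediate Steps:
$o = 4$ ($o = \left(-2\right)^{2} = 4$)
$u{\left(Y \right)} = -2$
$Z{\left(g,B \right)} = 0$ ($Z{\left(g,B \right)} = \left(-2\right) 0 = 0$)
$Z{\left(-4,F \right)} \left(-4598\right) = 0 \left(-4598\right) = 0$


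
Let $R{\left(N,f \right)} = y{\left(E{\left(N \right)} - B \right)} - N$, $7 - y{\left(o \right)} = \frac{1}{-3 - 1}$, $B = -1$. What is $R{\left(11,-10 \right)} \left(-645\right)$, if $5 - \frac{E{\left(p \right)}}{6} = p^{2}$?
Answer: $\frac{9675}{4} \approx 2418.8$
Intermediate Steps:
$E{\left(p \right)} = 30 - 6 p^{2}$
$y{\left(o \right)} = \frac{29}{4}$ ($y{\left(o \right)} = 7 - \frac{1}{-3 - 1} = 7 - \frac{1}{-4} = 7 - - \frac{1}{4} = 7 + \frac{1}{4} = \frac{29}{4}$)
$R{\left(N,f \right)} = \frac{29}{4} - N$
$R{\left(11,-10 \right)} \left(-645\right) = \left(\frac{29}{4} - 11\right) \left(-645\right) = \left(- \frac{15}{4}\right) \left(-645\right) = \frac{9675}{4}$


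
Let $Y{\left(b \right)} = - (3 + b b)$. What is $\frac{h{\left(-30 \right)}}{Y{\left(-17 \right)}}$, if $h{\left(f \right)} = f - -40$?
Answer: $- \frac{5}{146} \approx -0.034247$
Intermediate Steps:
$h{\left(f \right)} = 40 + f$ ($h{\left(f \right)} = f + 40 = 40 + f$)
$Y{\left(b \right)} = -3 - b^{2}$ ($Y{\left(b \right)} = - (3 + b^{2}) = -3 - b^{2}$)
$\frac{h{\left(-30 \right)}}{Y{\left(-17 \right)}} = \frac{40 - 30}{-3 - \left(-17\right)^{2}} = \frac{10}{-3 - 289} = \frac{10}{-292} = 10 \left(- \frac{1}{292}\right) = - \frac{5}{146}$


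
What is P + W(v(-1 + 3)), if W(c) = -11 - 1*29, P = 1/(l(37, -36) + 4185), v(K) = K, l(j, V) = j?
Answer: -168879/4222 ≈ -40.000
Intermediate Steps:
P = 1/4222 (P = 1/(37 + 4185) = 1/4222 ≈ 0.00023685)
W(c) = -40 (W(c) = -11 - 29 = -40)
P + W(v(-1 + 3)) = 1/4222 - 40 = -168879/4222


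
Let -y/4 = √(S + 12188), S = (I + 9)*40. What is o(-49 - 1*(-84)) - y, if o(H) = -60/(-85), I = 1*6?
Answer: 12/17 + 8*√3197 ≈ 453.04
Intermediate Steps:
I = 6
S = 600 (S = (6 + 9)*40 = 15*40 = 600)
y = -8*√3197 (y = -4*√(600 + 12188) = -8*√3197 ≈ -452.34)
o(H) = 12/17 (o(H) = -60*(-1/85) = 12/17)
o(-49 - 1*(-84)) - y = 12/17 - (-8)*√3197 = 12/17 + 8*√3197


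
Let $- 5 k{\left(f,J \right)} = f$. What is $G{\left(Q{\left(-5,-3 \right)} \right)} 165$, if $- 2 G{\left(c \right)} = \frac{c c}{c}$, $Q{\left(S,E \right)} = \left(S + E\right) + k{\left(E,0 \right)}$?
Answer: $\frac{1221}{2} \approx 610.5$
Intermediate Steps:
$k{\left(f,J \right)} = - \frac{f}{5}$
$Q{\left(S,E \right)} = S + \frac{4 E}{5}$ ($Q{\left(S,E \right)} = \left(S + E\right) - \frac{E}{5} = \left(E + S\right) - \frac{E}{5} = S + \frac{4 E}{5}$)
$G{\left(c \right)} = - \frac{c}{2}$ ($G{\left(c \right)} = - \frac{c c \frac{1}{c}}{2} = - \frac{c^{2} \frac{1}{c}}{2} = - \frac{c}{2}$)
$G{\left(Q{\left(-5,-3 \right)} \right)} 165 = - \frac{-5 + \frac{4}{5} \left(-3\right)}{2} \cdot 165 = - \frac{-5 - \frac{12}{5}}{2} \cdot 165 = \left(- \frac{1}{2}\right) \left(- \frac{37}{5}\right) 165 = \frac{37}{10} \cdot 165 = \frac{1221}{2}$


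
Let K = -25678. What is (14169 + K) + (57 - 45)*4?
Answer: -11461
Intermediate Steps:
(14169 + K) + (57 - 45)*4 = (14169 - 25678) + (57 - 45)*4 = -11509 + 12*4 = -11509 + 48 = -11461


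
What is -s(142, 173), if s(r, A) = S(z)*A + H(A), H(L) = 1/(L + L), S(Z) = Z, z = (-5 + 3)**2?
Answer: -239433/346 ≈ -692.00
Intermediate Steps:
z = 4 (z = (-2)**2 = 4)
H(L) = 1/(2*L)
s(r, A) = 1/(2*A) + 4*A (s(r, A) = 4*A + 1/(2*A) = 1/(2*A) + 4*A)
-s(142, 173) = -((1/2)/173 + 4*173) = -((1/2)*(1/173) + 692) = -(1/346 + 692) = -1*239433/346 = -239433/346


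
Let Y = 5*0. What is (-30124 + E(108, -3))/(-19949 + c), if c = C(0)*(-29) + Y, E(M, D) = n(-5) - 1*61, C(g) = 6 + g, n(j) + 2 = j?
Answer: 30192/20123 ≈ 1.5004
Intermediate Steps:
n(j) = -2 + j
Y = 0
E(M, D) = -68 (E(M, D) = (-2 - 5) - 1*61 = -7 - 61 = -68)
c = -174 (c = (6 + 0)*(-29) + 0 = 6*(-29) + 0 = -174 + 0 = -174)
(-30124 + E(108, -3))/(-19949 + c) = (-30124 - 68)/(-19949 - 174) = -30192/(-20123) = -30192*(-1/20123) = 30192/20123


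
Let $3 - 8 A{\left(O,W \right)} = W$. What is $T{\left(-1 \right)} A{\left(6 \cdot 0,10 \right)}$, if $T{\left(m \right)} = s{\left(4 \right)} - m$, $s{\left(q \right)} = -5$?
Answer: $\frac{7}{2} \approx 3.5$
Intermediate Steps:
$A{\left(O,W \right)} = \frac{3}{8} - \frac{W}{8}$
$T{\left(m \right)} = -5 - m$
$T{\left(-1 \right)} A{\left(6 \cdot 0,10 \right)} = \left(-5 - -1\right) \left(\frac{3}{8} - \frac{5}{4}\right) = \left(-5 + 1\right) \left(\frac{3}{8} - \frac{5}{4}\right) = \left(-4\right) \left(- \frac{7}{8}\right) = \frac{7}{2}$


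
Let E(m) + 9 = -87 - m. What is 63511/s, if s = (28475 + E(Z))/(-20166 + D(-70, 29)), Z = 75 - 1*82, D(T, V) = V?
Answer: -1278921007/28386 ≈ -45055.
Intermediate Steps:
Z = -7 (Z = 75 - 82 = -7)
E(m) = -96 - m (E(m) = -9 + (-87 - m) = -96 - m)
s = -28386/20137 (s = (28475 + (-96 - 1*(-7)))/(-20166 + 29) = (28475 + (-96 + 7))/(-20137) = (28475 - 89)*(-1/20137) = 28386*(-1/20137) = -28386/20137 ≈ -1.4096)
63511/s = 63511/(-28386/20137) = 63511*(-20137/28386) = -1278921007/28386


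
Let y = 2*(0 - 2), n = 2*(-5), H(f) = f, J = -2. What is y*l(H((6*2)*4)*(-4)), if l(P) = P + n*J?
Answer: 688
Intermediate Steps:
n = -10
y = -4 (y = 2*(-2) = -4)
l(P) = 20 + P (l(P) = P - 10*(-2) = P + 20 = 20 + P)
y*l(H((6*2)*4)*(-4)) = -4*(20 + ((6*2)*4)*(-4)) = -4*(20 + (12*4)*(-4)) = -4*(20 + 48*(-4)) = -4*(20 - 192) = -4*(-172) = 688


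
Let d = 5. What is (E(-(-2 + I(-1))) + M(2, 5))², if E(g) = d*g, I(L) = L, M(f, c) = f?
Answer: 289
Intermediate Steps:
E(g) = 5*g
(E(-(-2 + I(-1))) + M(2, 5))² = (5*(-(-2 - 1)) + 2)² = (5*(-1*(-3)) + 2)² = (5*3 + 2)² = (15 + 2)² = 17² = 289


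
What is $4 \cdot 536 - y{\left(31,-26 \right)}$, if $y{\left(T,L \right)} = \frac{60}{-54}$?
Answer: $\frac{19306}{9} \approx 2145.1$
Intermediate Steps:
$y{\left(T,L \right)} = - \frac{10}{9}$ ($y{\left(T,L \right)} = 60 \left(- \frac{1}{54}\right) = - \frac{10}{9}$)
$4 \cdot 536 - y{\left(31,-26 \right)} = 4 \cdot 536 - - \frac{10}{9} = 2144 + \frac{10}{9} = \frac{19306}{9}$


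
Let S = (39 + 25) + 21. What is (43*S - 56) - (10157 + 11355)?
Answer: -17913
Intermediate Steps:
S = 85 (S = 64 + 21 = 85)
(43*S - 56) - (10157 + 11355) = (43*85 - 56) - (10157 + 11355) = (3655 - 56) - 1*21512 = 3599 - 21512 = -17913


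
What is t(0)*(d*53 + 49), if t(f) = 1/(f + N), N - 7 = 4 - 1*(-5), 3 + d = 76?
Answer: 1959/8 ≈ 244.88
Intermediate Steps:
d = 73 (d = -3 + 76 = 73)
N = 16 (N = 7 + (4 - 1*(-5)) = 7 + (4 + 5) = 7 + 9 = 16)
t(f) = 1/(16 + f) (t(f) = 1/(f + 16) = 1/(16 + f))
t(0)*(d*53 + 49) = (73*53 + 49)/(16 + 0) = (3869 + 49)/16 = (1/16)*3918 = 1959/8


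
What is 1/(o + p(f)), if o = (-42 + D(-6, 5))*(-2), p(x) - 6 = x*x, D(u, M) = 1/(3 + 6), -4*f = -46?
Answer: 36/7993 ≈ 0.0045039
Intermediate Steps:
f = 23/2 (f = -¼*(-46) = 23/2 ≈ 11.500)
D(u, M) = ⅑ (D(u, M) = 1/9 = ⅑)
p(x) = 6 + x² (p(x) = 6 + x*x = 6 + x²)
o = 754/9 (o = (-42 + ⅑)*(-2) = -377/9*(-2) = 754/9 ≈ 83.778)
1/(o + p(f)) = 1/(754/9 + (6 + (23/2)²)) = 1/(754/9 + (6 + 529/4)) = 1/(754/9 + 553/4) = 1/(7993/36) = 36/7993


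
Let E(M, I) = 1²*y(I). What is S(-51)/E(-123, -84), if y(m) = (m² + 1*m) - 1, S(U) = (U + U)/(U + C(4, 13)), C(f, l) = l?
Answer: 51/132449 ≈ 0.00038505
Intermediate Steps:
S(U) = 2*U/(13 + U) (S(U) = (U + U)/(U + 13) = (2*U)/(13 + U) = 2*U/(13 + U))
y(m) = -1 + m + m² (y(m) = (m² + m) - 1 = (m + m²) - 1 = -1 + m + m²)
E(M, I) = -1 + I + I² (E(M, I) = 1²*(-1 + I + I²) = 1*(-1 + I + I²) = -1 + I + I²)
S(-51)/E(-123, -84) = (2*(-51)/(13 - 51))/(-1 - 84 + (-84)²) = (2*(-51)/(-38))/(-1 - 84 + 7056) = (2*(-51)*(-1/38))/6971 = (51/19)*(1/6971) = 51/132449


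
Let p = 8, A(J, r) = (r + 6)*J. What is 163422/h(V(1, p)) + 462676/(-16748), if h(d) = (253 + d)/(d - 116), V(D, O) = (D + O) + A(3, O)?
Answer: -22255638893/636424 ≈ -34970.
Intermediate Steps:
A(J, r) = J*(6 + r) (A(J, r) = (6 + r)*J = J*(6 + r))
V(D, O) = 18 + D + 4*O (V(D, O) = (D + O) + 3*(6 + O) = (D + O) + (18 + 3*O) = 18 + D + 4*O)
h(d) = (253 + d)/(-116 + d)
163422/h(V(1, p)) + 462676/(-16748) = 163422/(((253 + (18 + 1 + 4*8))/(-116 + (18 + 1 + 4*8)))) + 462676/(-16748) = 163422/(((253 + (18 + 1 + 32))/(-116 + (18 + 1 + 32)))) + 462676*(-1/16748) = 163422/(((253 + 51)/(-116 + 51))) - 115669/4187 = 163422/((304/(-65))) - 115669/4187 = 163422/((-1/65*304)) - 115669/4187 = 163422/(-304/65) - 115669/4187 = 163422*(-65/304) - 115669/4187 = -5311215/152 - 115669/4187 = -22255638893/636424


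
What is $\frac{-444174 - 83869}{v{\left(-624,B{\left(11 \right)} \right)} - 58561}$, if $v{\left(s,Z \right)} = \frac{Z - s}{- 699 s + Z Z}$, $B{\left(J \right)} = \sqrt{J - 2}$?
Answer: $\frac{76774811985}{8514476386} \approx 9.017$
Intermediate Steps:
$B{\left(J \right)} = \sqrt{-2 + J}$
$v{\left(s,Z \right)} = \frac{Z - s}{Z^{2} - 699 s}$ ($v{\left(s,Z \right)} = \frac{Z - s}{- 699 s + Z^{2}} = \frac{Z - s}{Z^{2} - 699 s}$)
$\frac{-444174 - 83869}{v{\left(-624,B{\left(11 \right)} \right)} - 58561} = \frac{-444174 - 83869}{\frac{\sqrt{-2 + 11} - -624}{\left(\sqrt{-2 + 11}\right)^{2} - -436176} - 58561} = - \frac{528043}{\frac{\sqrt{9} + 624}{\left(\sqrt{9}\right)^{2} + 436176} - 58561} = - \frac{528043}{\frac{3 + 624}{3^{2} + 436176} - 58561} = - \frac{528043}{\frac{1}{9 + 436176} \cdot 627 - 58561} = - \frac{528043}{\frac{1}{436185} \cdot 627 - 58561} = - \frac{528043}{\frac{209}{145395} - 58561} = - \frac{528043}{- \frac{8514476386}{145395}} = \left(-528043\right) \left(- \frac{145395}{8514476386}\right) = \frac{76774811985}{8514476386}$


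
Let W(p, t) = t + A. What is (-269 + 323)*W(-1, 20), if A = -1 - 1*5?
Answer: 756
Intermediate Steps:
A = -6 (A = -1 - 5 = -6)
W(p, t) = -6 + t (W(p, t) = t - 6 = -6 + t)
(-269 + 323)*W(-1, 20) = (-269 + 323)*(-6 + 20) = 54*14 = 756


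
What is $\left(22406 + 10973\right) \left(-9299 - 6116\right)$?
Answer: $-514537285$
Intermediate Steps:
$\left(22406 + 10973\right) \left(-9299 - 6116\right) = 33379 \left(-9299 - 6116\right) = 33379 \left(-15415\right) = -514537285$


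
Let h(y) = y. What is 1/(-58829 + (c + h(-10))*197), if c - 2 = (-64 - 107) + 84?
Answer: -1/77544 ≈ -1.2896e-5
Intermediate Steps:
c = -85 (c = 2 + ((-64 - 107) + 84) = 2 + (-171 + 84) = 2 - 87 = -85)
1/(-58829 + (c + h(-10))*197) = 1/(-58829 + (-85 - 10)*197) = 1/(-58829 - 95*197) = 1/(-58829 - 18715) = 1/(-77544) = -1/77544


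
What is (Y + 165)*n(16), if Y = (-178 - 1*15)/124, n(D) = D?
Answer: 81068/31 ≈ 2615.1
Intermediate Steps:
Y = -193/124 (Y = (-178 - 15)*(1/124) = -193*1/124 = -193/124 ≈ -1.5565)
(Y + 165)*n(16) = (-193/124 + 165)*16 = (20267/124)*16 = 81068/31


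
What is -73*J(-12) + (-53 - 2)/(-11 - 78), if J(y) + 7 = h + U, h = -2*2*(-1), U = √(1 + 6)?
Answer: 19546/89 - 73*√7 ≈ 26.478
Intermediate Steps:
U = √7 ≈ 2.6458
h = 4 (h = -4*(-1) = 4)
J(y) = -3 + √7 (J(y) = -7 + (4 + √7) = -3 + √7)
-73*J(-12) + (-53 - 2)/(-11 - 78) = -73*(-3 + √7) + (-53 - 2)/(-11 - 78) = (219 - 73*√7) - 55/(-89) = (219 - 73*√7) - 55*(-1/89) = (219 - 73*√7) + 55/89 = 19546/89 - 73*√7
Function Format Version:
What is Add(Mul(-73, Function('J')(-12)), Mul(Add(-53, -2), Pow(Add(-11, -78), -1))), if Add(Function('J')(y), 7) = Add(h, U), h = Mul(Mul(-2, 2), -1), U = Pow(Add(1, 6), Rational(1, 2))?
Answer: Add(Rational(19546, 89), Mul(-73, Pow(7, Rational(1, 2)))) ≈ 26.478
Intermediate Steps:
U = Pow(7, Rational(1, 2)) ≈ 2.6458
h = 4 (h = Mul(-4, -1) = 4)
Function('J')(y) = Add(-3, Pow(7, Rational(1, 2))) (Function('J')(y) = Add(-7, Add(4, Pow(7, Rational(1, 2)))) = Add(-3, Pow(7, Rational(1, 2))))
Add(Mul(-73, Function('J')(-12)), Mul(Add(-53, -2), Pow(Add(-11, -78), -1))) = Add(Mul(-73, Add(-3, Pow(7, Rational(1, 2)))), Mul(Add(-53, -2), Pow(Add(-11, -78), -1))) = Add(Add(219, Mul(-73, Pow(7, Rational(1, 2)))), Mul(-55, Pow(-89, -1))) = Add(Add(219, Mul(-73, Pow(7, Rational(1, 2)))), Mul(-55, Rational(-1, 89))) = Add(Add(219, Mul(-73, Pow(7, Rational(1, 2)))), Rational(55, 89)) = Add(Rational(19546, 89), Mul(-73, Pow(7, Rational(1, 2))))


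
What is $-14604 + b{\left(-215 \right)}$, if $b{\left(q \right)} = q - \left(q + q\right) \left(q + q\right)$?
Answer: $-199719$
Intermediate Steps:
$b{\left(q \right)} = q - 4 q^{2}$ ($b{\left(q \right)} = q - 2 q 2 q = q - 4 q^{2}$)
$-14604 + b{\left(-215 \right)} = -14604 - 215 \left(1 - -860\right) = -14604 - 215 \left(1 + 860\right) = -14604 - 185115 = -199719$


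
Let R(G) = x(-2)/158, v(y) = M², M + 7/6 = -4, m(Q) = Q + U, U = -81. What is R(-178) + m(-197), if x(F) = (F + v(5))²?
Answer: -56135183/204768 ≈ -274.14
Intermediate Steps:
m(Q) = -81 + Q (m(Q) = Q - 81 = -81 + Q)
M = -31/6 (M = -7/6 - 4 = -31/6 ≈ -5.1667)
v(y) = 961/36 (v(y) = (-31/6)² = 961/36)
x(F) = (961/36 + F)² (x(F) = (F + 961/36)² = (961/36 + F)²)
R(G) = 790321/204768 (R(G) = ((961 + 36*(-2))²/1296)/158 = ((961 - 72)²/1296)*(1/158) = ((1/1296)*889²)*(1/158) = ((1/1296)*790321)*(1/158) = (790321/1296)*(1/158) = 790321/204768)
R(-178) + m(-197) = 790321/204768 + (-81 - 197) = 790321/204768 - 278 = -56135183/204768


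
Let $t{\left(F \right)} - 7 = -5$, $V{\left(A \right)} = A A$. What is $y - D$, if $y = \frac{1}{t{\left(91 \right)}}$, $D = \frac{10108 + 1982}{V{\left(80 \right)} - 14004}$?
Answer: $\frac{3973}{1901} \approx 2.09$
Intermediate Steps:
$V{\left(A \right)} = A^{2}$
$t{\left(F \right)} = 2$ ($t{\left(F \right)} = 7 - 5 = 2$)
$D = - \frac{6045}{3802}$ ($D = \frac{10108 + 1982}{80^{2} - 14004} = \frac{12090}{6400 - 14004} = \frac{12090}{-7604} = 12090 \left(- \frac{1}{7604}\right) = - \frac{6045}{3802} \approx -1.59$)
$y = \frac{1}{2} \approx 0.5$
$y - D = \frac{1}{2} - - \frac{6045}{3802} = \frac{1}{2} + \frac{6045}{3802} = \frac{3973}{1901}$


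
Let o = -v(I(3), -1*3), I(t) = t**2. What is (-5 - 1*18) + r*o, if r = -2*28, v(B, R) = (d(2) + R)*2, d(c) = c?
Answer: -135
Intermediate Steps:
v(B, R) = 4 + 2*R (v(B, R) = (2 + R)*2 = 4 + 2*R)
o = 2 (o = -(4 + 2*(-1*3)) = -(4 + 2*(-3)) = -(4 - 6) = -1*(-2) = 2)
r = -56
(-5 - 1*18) + r*o = (-5 - 1*18) - 56*2 = (-5 - 18) - 112 = -23 - 112 = -135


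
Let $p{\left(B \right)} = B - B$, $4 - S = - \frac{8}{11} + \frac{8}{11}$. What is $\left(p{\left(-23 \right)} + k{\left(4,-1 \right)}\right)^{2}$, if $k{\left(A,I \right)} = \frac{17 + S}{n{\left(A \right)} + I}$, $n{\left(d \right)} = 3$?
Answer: $\frac{441}{4} \approx 110.25$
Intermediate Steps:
$S = 4$ ($S = 4 - \left(- \frac{8}{11} + \frac{8}{11}\right) = 4 - 0 = 4 + 0 = 4$)
$p{\left(B \right)} = 0$
$k{\left(A,I \right)} = \frac{21}{3 + I}$ ($k{\left(A,I \right)} = \frac{17 + 4}{3 + I} = \frac{21}{3 + I}$)
$\left(p{\left(-23 \right)} + k{\left(4,-1 \right)}\right)^{2} = \left(0 + \frac{21}{3 - 1}\right)^{2} = \left(0 + \frac{21}{2}\right)^{2} = \left(\frac{21}{2}\right)^{2} = \frac{441}{4}$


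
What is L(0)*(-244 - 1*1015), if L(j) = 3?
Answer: -3777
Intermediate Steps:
L(0)*(-244 - 1*1015) = 3*(-244 - 1*1015) = 3*(-244 - 1015) = 3*(-1259) = -3777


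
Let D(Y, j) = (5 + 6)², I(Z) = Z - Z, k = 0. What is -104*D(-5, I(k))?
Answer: -12584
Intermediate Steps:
I(Z) = 0
D(Y, j) = 121 (D(Y, j) = 11² = 121)
-104*D(-5, I(k)) = -104*121 = -12584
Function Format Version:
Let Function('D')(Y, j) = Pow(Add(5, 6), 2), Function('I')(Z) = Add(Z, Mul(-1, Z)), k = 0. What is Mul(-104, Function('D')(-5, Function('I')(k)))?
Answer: -12584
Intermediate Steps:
Function('I')(Z) = 0
Function('D')(Y, j) = 121 (Function('D')(Y, j) = Pow(11, 2) = 121)
Mul(-104, Function('D')(-5, Function('I')(k))) = Mul(-104, 121) = -12584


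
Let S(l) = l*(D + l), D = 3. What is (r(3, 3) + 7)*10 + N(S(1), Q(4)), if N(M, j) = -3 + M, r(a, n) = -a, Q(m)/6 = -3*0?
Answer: 41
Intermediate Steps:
Q(m) = 0 (Q(m) = 6*(-3*0) = 6*0 = 0)
S(l) = l*(3 + l)
(r(3, 3) + 7)*10 + N(S(1), Q(4)) = (-1*3 + 7)*10 + (-3 + 1*(3 + 1)) = (-3 + 7)*10 + (-3 + 1*4) = 4*10 + (-3 + 4) = 40 + 1 = 41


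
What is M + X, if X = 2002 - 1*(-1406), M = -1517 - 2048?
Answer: -157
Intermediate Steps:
M = -3565
X = 3408 (X = 2002 + 1406 = 3408)
M + X = -3565 + 3408 = -157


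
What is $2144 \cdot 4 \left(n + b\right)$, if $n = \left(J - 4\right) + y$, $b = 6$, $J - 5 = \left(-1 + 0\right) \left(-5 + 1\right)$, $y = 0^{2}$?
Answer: $94336$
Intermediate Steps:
$y = 0$
$J = 9$ ($J = 5 + \left(-1 + 0\right) \left(-5 + 1\right) = 5 - -4 = 5 + 4 = 9$)
$n = 5$ ($n = \left(9 - 4\right) + 0 = 5 + 0 = 5$)
$2144 \cdot 4 \left(n + b\right) = 2144 \cdot 4 \left(5 + 6\right) = 2144 \cdot 4 \cdot 11 = 2144 \cdot 44 = 94336$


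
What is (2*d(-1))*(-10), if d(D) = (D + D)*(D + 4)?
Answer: 120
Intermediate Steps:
d(D) = 2*D*(4 + D) (d(D) = (2*D)*(4 + D) = 2*D*(4 + D))
(2*d(-1))*(-10) = (2*(2*(-1)*(4 - 1)))*(-10) = (2*(2*(-1)*3))*(-10) = (2*(-6))*(-10) = -12*(-10) = 120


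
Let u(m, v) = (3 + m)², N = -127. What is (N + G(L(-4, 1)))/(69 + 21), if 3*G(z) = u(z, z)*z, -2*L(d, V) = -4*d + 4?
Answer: -871/270 ≈ -3.2259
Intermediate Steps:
L(d, V) = -2 + 2*d (L(d, V) = -(-4*d + 4)/2 = -(4 - 4*d)/2 = -2 + 2*d)
G(z) = z*(3 + z)²/3 (G(z) = ((3 + z)²*z)/3 = (z*(3 + z)²)/3 = z*(3 + z)²/3)
(N + G(L(-4, 1)))/(69 + 21) = (-127 + (-2 + 2*(-4))*(3 + (-2 + 2*(-4)))²/3)/(69 + 21) = (-127 + (-2 - 8)*(3 + (-2 - 8))²/3)/90 = (-127 + (⅓)*(-10)*(3 - 10)²)*(1/90) = (-127 + (⅓)*(-10)*(-7)²)*(1/90) = (-127 + (⅓)*(-10)*49)*(1/90) = (-127 - 490/3)*(1/90) = -871/3*1/90 = -871/270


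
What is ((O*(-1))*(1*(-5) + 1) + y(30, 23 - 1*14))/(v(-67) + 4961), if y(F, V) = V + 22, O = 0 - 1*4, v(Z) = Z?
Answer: 15/4894 ≈ 0.0030650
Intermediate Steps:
O = -4 (O = 0 - 4 = -4)
y(F, V) = 22 + V
((O*(-1))*(1*(-5) + 1) + y(30, 23 - 1*14))/(v(-67) + 4961) = ((-4*(-1))*(1*(-5) + 1) + (22 + (23 - 1*14)))/(-67 + 4961) = (4*(-5 + 1) + (22 + (23 - 14)))/4894 = (4*(-4) + (22 + 9))*(1/4894) = (-16 + 31)*(1/4894) = 15*(1/4894) = 15/4894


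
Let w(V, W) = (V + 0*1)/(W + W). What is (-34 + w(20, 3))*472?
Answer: -43424/3 ≈ -14475.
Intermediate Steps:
w(V, W) = V/(2*W) (w(V, W) = (V + 0)/((2*W)) = V*(1/(2*W)) = V/(2*W))
(-34 + w(20, 3))*472 = (-34 + (1/2)*20/3)*472 = (-34 + (1/2)*20*(1/3))*472 = (-34 + 10/3)*472 = -92/3*472 = -43424/3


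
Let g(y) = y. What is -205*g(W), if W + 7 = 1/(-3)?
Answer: 4510/3 ≈ 1503.3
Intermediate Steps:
W = -22/3 (W = -7 + 1/(-3) = -7 - 1/3 = -22/3 ≈ -7.3333)
-205*g(W) = -205*(-22/3) = 4510/3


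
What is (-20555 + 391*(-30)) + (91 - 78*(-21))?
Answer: -30556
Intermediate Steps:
(-20555 + 391*(-30)) + (91 - 78*(-21)) = (-20555 - 11730) + (91 + 1638) = -32285 + 1729 = -30556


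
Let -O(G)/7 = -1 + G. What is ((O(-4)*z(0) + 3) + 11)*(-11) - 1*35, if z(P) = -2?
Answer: 581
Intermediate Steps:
O(G) = 7 - 7*G (O(G) = -7*(-1 + G) = 7 - 7*G)
((O(-4)*z(0) + 3) + 11)*(-11) - 1*35 = (((7 - 7*(-4))*(-2) + 3) + 11)*(-11) - 1*35 = (((7 + 28)*(-2) + 3) + 11)*(-11) - 35 = ((35*(-2) + 3) + 11)*(-11) - 35 = ((-70 + 3) + 11)*(-11) - 35 = (-67 + 11)*(-11) - 35 = -56*(-11) - 35 = 616 - 35 = 581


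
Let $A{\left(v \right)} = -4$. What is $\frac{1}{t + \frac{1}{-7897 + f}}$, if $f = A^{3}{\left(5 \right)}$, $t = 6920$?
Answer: $\frac{7961}{55090119} \approx 0.00014451$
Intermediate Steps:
$f = -64$ ($f = \left(-4\right)^{3} = -64$)
$\frac{1}{t + \frac{1}{-7897 + f}} = \frac{1}{6920 + \frac{1}{-7897 - 64}} = \frac{1}{6920 + \frac{1}{-7961}} = \frac{1}{6920 - \frac{1}{7961}} = \frac{1}{\frac{55090119}{7961}} = \frac{7961}{55090119}$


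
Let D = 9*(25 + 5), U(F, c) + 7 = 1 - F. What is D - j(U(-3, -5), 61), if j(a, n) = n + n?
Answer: 148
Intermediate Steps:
U(F, c) = -6 - F (U(F, c) = -7 + (1 - F) = -6 - F)
j(a, n) = 2*n
D = 270 (D = 9*30 = 270)
D - j(U(-3, -5), 61) = 270 - 2*61 = 270 - 1*122 = 270 - 122 = 148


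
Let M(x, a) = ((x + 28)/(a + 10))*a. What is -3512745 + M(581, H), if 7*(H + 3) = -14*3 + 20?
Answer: -31623434/9 ≈ -3.5137e+6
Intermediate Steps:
H = -43/7 (H = -3 + (-14*3 + 20)/7 = -3 + (-42 + 20)/7 = -3 + (1/7)*(-22) = -3 - 22/7 = -43/7 ≈ -6.1429)
M(x, a) = a*(28 + x)/(10 + a) (M(x, a) = ((28 + x)/(10 + a))*a = a*(28 + x)/(10 + a))
-3512745 + M(581, H) = -3512745 - 43*(28 + 581)/(7*(10 - 43/7)) = -3512745 - 43/7*609/27/7 = -3512745 - 43/7*7/27*609 = -3512745 - 8729/9 = -31623434/9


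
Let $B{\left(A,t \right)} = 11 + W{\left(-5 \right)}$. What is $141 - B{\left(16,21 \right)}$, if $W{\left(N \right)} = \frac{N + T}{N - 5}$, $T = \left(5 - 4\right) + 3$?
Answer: $\frac{1299}{10} \approx 129.9$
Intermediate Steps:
$T = 4$ ($T = 1 + 3 = 4$)
$W{\left(N \right)} = \frac{4 + N}{-5 + N}$ ($W{\left(N \right)} = \frac{N + 4}{N - 5} = \frac{4 + N}{-5 + N}$)
$B{\left(A,t \right)} = \frac{111}{10}$ ($B{\left(A,t \right)} = 11 + \frac{4 - 5}{-5 - 5} = 11 + \frac{1}{-10} \left(-1\right) = 11 - - \frac{1}{10} = 11 + \frac{1}{10} = \frac{111}{10}$)
$141 - B{\left(16,21 \right)} = 141 - \frac{111}{10} = \frac{1299}{10}$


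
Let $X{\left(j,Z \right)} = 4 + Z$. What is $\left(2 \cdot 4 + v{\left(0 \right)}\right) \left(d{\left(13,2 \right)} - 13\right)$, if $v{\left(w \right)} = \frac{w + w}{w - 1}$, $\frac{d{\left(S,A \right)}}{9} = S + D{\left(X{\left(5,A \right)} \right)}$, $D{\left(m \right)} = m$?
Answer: $1264$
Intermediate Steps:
$d{\left(S,A \right)} = 36 + 9 A + 9 S$ ($d{\left(S,A \right)} = 9 \left(S + \left(4 + A\right)\right) = 9 \left(4 + A + S\right) = 36 + 9 A + 9 S$)
$v{\left(w \right)} = \frac{2 w}{-1 + w}$
$\left(2 \cdot 4 + v{\left(0 \right)}\right) \left(d{\left(13,2 \right)} - 13\right) = \left(2 \cdot 4 + 2 \cdot 0 \frac{1}{-1 + 0}\right) \left(\left(36 + 9 \cdot 2 + 9 \cdot 13\right) - 13\right) = \left(8 + 2 \cdot 0 \frac{1}{-1}\right) \left(\left(36 + 18 + 117\right) - 13\right) = \left(8 + 2 \cdot 0 \left(-1\right)\right) \left(171 - 13\right) = \left(8 + 0\right) 158 = 8 \cdot 158 = 1264$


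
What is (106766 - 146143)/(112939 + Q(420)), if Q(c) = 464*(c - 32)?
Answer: -39377/292971 ≈ -0.13441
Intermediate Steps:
Q(c) = -14848 + 464*c (Q(c) = 464*(-32 + c) = -14848 + 464*c)
(106766 - 146143)/(112939 + Q(420)) = (106766 - 146143)/(112939 + (-14848 + 464*420)) = -39377/(112939 + (-14848 + 194880)) = -39377/(112939 + 180032) = -39377/292971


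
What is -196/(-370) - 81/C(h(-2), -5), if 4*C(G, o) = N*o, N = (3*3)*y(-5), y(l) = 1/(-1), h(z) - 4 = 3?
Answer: -1234/185 ≈ -6.6703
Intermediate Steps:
h(z) = 7 (h(z) = 4 + 3 = 7)
y(l) = -1
N = -9 (N = (3*3)*(-1) = 9*(-1) = -9)
C(G, o) = -9*o/4 (C(G, o) = (-9*o)/4 = -9*o/4)
-196/(-370) - 81/C(h(-2), -5) = -196/(-370) - 81/((-9/4*(-5))) = -196*(-1/370) - 81/45/4 = 98/185 - 81*4/45 = 98/185 - 36/5 = -1234/185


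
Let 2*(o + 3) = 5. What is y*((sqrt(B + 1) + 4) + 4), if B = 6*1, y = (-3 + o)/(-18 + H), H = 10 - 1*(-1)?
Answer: 4 + sqrt(7)/2 ≈ 5.3229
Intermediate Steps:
H = 11 (H = 10 + 1 = 11)
o = -1/2 (o = -3 + (1/2)*5 = -3 + 5/2 = -1/2 ≈ -0.50000)
y = 1/2 (y = (-3 - 1/2)/(-18 + 11) = -7/2/(-7) = -7/2*(-1/7) = 1/2 ≈ 0.50000)
B = 6
y*((sqrt(B + 1) + 4) + 4) = ((sqrt(6 + 1) + 4) + 4)/2 = ((sqrt(7) + 4) + 4)/2 = ((4 + sqrt(7)) + 4)/2 = (8 + sqrt(7))/2 = 4 + sqrt(7)/2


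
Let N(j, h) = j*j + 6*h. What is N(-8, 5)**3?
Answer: 830584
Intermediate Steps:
N(j, h) = j**2 + 6*h
N(-8, 5)**3 = ((-8)**2 + 6*5)**3 = (64 + 30)**3 = 94**3 = 830584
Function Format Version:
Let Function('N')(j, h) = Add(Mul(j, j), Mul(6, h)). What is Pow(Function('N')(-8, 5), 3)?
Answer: 830584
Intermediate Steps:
Function('N')(j, h) = Add(Pow(j, 2), Mul(6, h))
Pow(Function('N')(-8, 5), 3) = Pow(Add(Pow(-8, 2), Mul(6, 5)), 3) = Pow(Add(64, 30), 3) = Pow(94, 3) = 830584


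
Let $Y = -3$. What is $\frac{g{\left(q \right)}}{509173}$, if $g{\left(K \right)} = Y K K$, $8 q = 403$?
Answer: $- \frac{487227}{32587072} \approx -0.014952$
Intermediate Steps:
$q = \frac{403}{8}$ ($q = \frac{1}{8} \cdot 403 = \frac{403}{8} \approx 50.375$)
$g{\left(K \right)} = - 3 K^{2}$ ($g{\left(K \right)} = - 3 K K = - 3 K^{2}$)
$\frac{g{\left(q \right)}}{509173} = \frac{\left(-3\right) \left(\frac{403}{8}\right)^{2}}{509173} = \left(-3\right) \frac{162409}{64} \cdot \frac{1}{509173} = \left(- \frac{487227}{64}\right) \frac{1}{509173} = - \frac{487227}{32587072}$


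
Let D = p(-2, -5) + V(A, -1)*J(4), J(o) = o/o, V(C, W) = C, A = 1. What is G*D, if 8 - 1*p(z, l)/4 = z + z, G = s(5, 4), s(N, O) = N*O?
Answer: 980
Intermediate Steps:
G = 20 (G = 5*4 = 20)
p(z, l) = 32 - 8*z (p(z, l) = 32 - 4*(z + z) = 32 - 8*z)
J(o) = 1
D = 49 (D = (32 - 8*(-2)) + 1*1 = (32 + 16) + 1 = 48 + 1 = 49)
G*D = 20*49 = 980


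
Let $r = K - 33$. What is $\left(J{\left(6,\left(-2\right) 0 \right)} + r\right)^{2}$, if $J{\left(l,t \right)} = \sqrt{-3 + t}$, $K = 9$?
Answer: $\left(24 - i \sqrt{3}\right)^{2} \approx 573.0 - 83.138 i$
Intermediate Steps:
$r = -24$ ($r = 9 - 33 = -24$)
$\left(J{\left(6,\left(-2\right) 0 \right)} + r\right)^{2} = \left(\sqrt{-3 - 0} - 24\right)^{2} = \left(\sqrt{-3 + 0} - 24\right)^{2} = \left(\sqrt{-3} - 24\right)^{2} = \left(i \sqrt{3} - 24\right)^{2} = \left(-24 + i \sqrt{3}\right)^{2}$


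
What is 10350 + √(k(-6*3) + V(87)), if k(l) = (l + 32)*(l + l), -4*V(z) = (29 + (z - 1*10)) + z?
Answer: 10350 + 47*I/2 ≈ 10350.0 + 23.5*I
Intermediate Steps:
V(z) = -19/4 - z/2 (V(z) = -((29 + (z - 1*10)) + z)/4 = -((29 + (z - 10)) + z)/4 = -((29 + (-10 + z)) + z)/4 = -((19 + z) + z)/4 = -(19 + 2*z)/4 = -19/4 - z/2)
k(l) = 2*l*(32 + l) (k(l) = (32 + l)*(2*l) = 2*l*(32 + l))
10350 + √(k(-6*3) + V(87)) = 10350 + √(2*(-6*3)*(32 - 6*3) + (-19/4 - ½*87)) = 10350 + √(2*(-18)*(32 - 18) + (-19/4 - 87/2)) = 10350 + √(2*(-18)*14 - 193/4) = 10350 + √(-504 - 193/4) = 10350 + √(-2209/4) = 10350 + 47*I/2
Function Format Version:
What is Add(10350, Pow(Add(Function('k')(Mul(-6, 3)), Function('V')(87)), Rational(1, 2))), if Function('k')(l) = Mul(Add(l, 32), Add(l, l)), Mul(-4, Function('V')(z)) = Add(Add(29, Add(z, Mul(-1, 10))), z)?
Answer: Add(10350, Mul(Rational(47, 2), I)) ≈ Add(10350., Mul(23.500, I))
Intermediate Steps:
Function('V')(z) = Add(Rational(-19, 4), Mul(Rational(-1, 2), z)) (Function('V')(z) = Mul(Rational(-1, 4), Add(Add(29, Add(z, Mul(-1, 10))), z)) = Mul(Rational(-1, 4), Add(Add(29, Add(z, -10)), z)) = Mul(Rational(-1, 4), Add(Add(29, Add(-10, z)), z)) = Mul(Rational(-1, 4), Add(Add(19, z), z)) = Mul(Rational(-1, 4), Add(19, Mul(2, z))) = Add(Rational(-19, 4), Mul(Rational(-1, 2), z)))
Function('k')(l) = Mul(2, l, Add(32, l)) (Function('k')(l) = Mul(Add(32, l), Mul(2, l)) = Mul(2, l, Add(32, l)))
Add(10350, Pow(Add(Function('k')(Mul(-6, 3)), Function('V')(87)), Rational(1, 2))) = Add(10350, Pow(Add(Mul(2, Mul(-6, 3), Add(32, Mul(-6, 3))), Add(Rational(-19, 4), Mul(Rational(-1, 2), 87))), Rational(1, 2))) = Add(10350, Pow(Add(Mul(2, -18, Add(32, -18)), Add(Rational(-19, 4), Rational(-87, 2))), Rational(1, 2))) = Add(10350, Pow(Add(Mul(2, -18, 14), Rational(-193, 4)), Rational(1, 2))) = Add(10350, Pow(Add(-504, Rational(-193, 4)), Rational(1, 2))) = Add(10350, Pow(Rational(-2209, 4), Rational(1, 2))) = Add(10350, Mul(Rational(47, 2), I))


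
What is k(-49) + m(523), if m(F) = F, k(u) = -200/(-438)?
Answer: 114637/219 ≈ 523.46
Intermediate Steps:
k(u) = 100/219 (k(u) = -200*(-1/438) = 100/219)
k(-49) + m(523) = 100/219 + 523 = 114637/219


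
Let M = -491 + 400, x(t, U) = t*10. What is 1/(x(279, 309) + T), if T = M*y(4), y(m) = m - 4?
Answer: 1/2790 ≈ 0.00035842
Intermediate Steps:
y(m) = -4 + m
x(t, U) = 10*t
M = -91
T = 0 (T = -91*(-4 + 4) = -91*0 = 0)
1/(x(279, 309) + T) = 1/(10*279 + 0) = 1/(2790 + 0) = 1/2790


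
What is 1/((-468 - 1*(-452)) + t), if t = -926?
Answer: -1/942 ≈ -0.0010616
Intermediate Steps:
1/((-468 - 1*(-452)) + t) = 1/((-468 - 1*(-452)) - 926) = 1/((-468 + 452) - 926) = 1/(-16 - 926) = 1/(-942) = -1/942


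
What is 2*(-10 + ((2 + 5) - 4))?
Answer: -14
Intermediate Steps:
2*(-10 + ((2 + 5) - 4)) = 2*(-10 + (7 - 4)) = 2*(-10 + 3) = 2*(-7) = -14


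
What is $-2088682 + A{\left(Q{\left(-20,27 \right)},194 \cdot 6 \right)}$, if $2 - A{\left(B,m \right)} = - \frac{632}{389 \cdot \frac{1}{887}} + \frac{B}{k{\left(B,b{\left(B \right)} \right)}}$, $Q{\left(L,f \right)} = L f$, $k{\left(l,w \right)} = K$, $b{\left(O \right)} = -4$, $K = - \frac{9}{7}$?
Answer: $- \frac{812099316}{389} \approx -2.0877 \cdot 10^{6}$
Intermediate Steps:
$K = - \frac{9}{7}$ ($K = \left(-9\right) \frac{1}{7} = - \frac{9}{7} \approx -1.2857$)
$k{\left(l,w \right)} = - \frac{9}{7}$
$A{\left(B,m \right)} = \frac{561362}{389} + \frac{7 B}{9}$ ($A{\left(B,m \right)} = 2 - \left(- \frac{632}{389 \cdot \frac{1}{887}} + \frac{B}{- \frac{9}{7}}\right) = 2 - \left(- \frac{632}{389 \cdot \frac{1}{887}} + B \left(- \frac{7}{9}\right)\right) = 2 - \left(- \frac{632}{\frac{389}{887}} - \frac{7 B}{9}\right) = 2 - \left(\left(-632\right) \frac{887}{389} - \frac{7 B}{9}\right) = 2 - \left(- \frac{560584}{389} - \frac{7 B}{9}\right) = 2 + \left(\frac{560584}{389} + \frac{7 B}{9}\right) = \frac{561362}{389} + \frac{7 B}{9}$)
$-2088682 + A{\left(Q{\left(-20,27 \right)},194 \cdot 6 \right)} = -2088682 + \left(\frac{561362}{389} + \frac{7 \left(\left(-20\right) 27\right)}{9}\right) = -2088682 + \left(\frac{561362}{389} + \frac{7}{9} \left(-540\right)\right) = -2088682 + \left(\frac{561362}{389} - 420\right) = -2088682 + \frac{397982}{389} = - \frac{812099316}{389}$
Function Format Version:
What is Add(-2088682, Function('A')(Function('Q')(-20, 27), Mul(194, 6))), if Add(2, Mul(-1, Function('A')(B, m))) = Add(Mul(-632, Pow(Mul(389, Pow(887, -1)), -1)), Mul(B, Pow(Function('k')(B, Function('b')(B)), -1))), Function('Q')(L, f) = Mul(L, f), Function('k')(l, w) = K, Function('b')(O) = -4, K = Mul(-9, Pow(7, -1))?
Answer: Rational(-812099316, 389) ≈ -2.0877e+6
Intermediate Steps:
K = Rational(-9, 7) (K = Mul(-9, Rational(1, 7)) = Rational(-9, 7) ≈ -1.2857)
Function('k')(l, w) = Rational(-9, 7)
Function('A')(B, m) = Add(Rational(561362, 389), Mul(Rational(7, 9), B)) (Function('A')(B, m) = Add(2, Mul(-1, Add(Mul(-632, Pow(Mul(389, Pow(887, -1)), -1)), Mul(B, Pow(Rational(-9, 7), -1))))) = Add(2, Mul(-1, Add(Mul(-632, Pow(Mul(389, Rational(1, 887)), -1)), Mul(B, Rational(-7, 9))))) = Add(2, Mul(-1, Add(Mul(-632, Pow(Rational(389, 887), -1)), Mul(Rational(-7, 9), B)))) = Add(2, Mul(-1, Add(Mul(-632, Rational(887, 389)), Mul(Rational(-7, 9), B)))) = Add(2, Mul(-1, Add(Rational(-560584, 389), Mul(Rational(-7, 9), B)))) = Add(2, Add(Rational(560584, 389), Mul(Rational(7, 9), B))) = Add(Rational(561362, 389), Mul(Rational(7, 9), B)))
Add(-2088682, Function('A')(Function('Q')(-20, 27), Mul(194, 6))) = Add(-2088682, Add(Rational(561362, 389), Mul(Rational(7, 9), Mul(-20, 27)))) = Add(-2088682, Add(Rational(561362, 389), Mul(Rational(7, 9), -540))) = Add(-2088682, Add(Rational(561362, 389), -420)) = Add(-2088682, Rational(397982, 389)) = Rational(-812099316, 389)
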